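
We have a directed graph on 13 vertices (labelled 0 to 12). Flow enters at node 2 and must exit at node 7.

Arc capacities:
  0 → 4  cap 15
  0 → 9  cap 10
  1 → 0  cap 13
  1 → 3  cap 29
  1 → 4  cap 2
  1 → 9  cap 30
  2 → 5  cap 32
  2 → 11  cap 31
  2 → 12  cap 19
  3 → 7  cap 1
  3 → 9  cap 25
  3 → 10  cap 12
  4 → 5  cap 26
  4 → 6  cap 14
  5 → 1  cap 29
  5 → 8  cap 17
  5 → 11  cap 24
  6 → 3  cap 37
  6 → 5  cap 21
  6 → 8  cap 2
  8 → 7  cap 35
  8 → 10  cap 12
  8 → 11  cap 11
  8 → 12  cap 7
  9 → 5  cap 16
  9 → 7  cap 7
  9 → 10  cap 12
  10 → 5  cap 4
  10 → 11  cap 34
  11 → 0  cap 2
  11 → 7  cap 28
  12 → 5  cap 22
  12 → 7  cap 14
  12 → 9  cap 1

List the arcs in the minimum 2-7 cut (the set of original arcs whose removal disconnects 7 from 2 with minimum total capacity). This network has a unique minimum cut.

augment #1: 2→11→7 push 28
augment #2: 2→12→7 push 14
augment #3: 2→5→8→7 push 17
augment #4: 2→12→9→7 push 1
augment #5: 2→5→1→3→7 push 1
augment #6: 2→5→1→9→7 push 6
augment #7: 2→5→1→4→6→8→7 push 2
max flow = 69; residual-reachable set from 2 gives S-side
cut edges (S→T): {(3,7), (5,8), (6,8), (9,7), (11,7), (12,7)} total cap 69

Min-cut arcs: {(3,7), (5,8), (6,8), (9,7), (11,7), (12,7)} (total capacity 69)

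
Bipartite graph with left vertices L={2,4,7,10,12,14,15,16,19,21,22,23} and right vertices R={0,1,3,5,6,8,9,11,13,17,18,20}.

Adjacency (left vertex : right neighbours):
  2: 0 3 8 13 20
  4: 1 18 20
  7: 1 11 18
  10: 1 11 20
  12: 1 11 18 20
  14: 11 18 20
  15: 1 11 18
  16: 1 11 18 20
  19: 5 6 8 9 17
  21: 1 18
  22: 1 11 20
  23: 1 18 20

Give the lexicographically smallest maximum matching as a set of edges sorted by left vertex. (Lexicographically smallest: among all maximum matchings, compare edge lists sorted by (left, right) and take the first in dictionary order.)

Lex-smallest maximum matching: {(2,0), (4,1), (7,11), (10,20), (12,18), (19,5)}

|M| = 6 (so the lex-smallest maximum matching has 6 edges)
process left vertices in ascending order; for each, take the smallest-labelled available neighbour that still permits 6 edges overall, or leave it unmatched if none does
lex-smallest matching: {2-0, 4-1, 7-11, 10-20, 12-18, 19-5}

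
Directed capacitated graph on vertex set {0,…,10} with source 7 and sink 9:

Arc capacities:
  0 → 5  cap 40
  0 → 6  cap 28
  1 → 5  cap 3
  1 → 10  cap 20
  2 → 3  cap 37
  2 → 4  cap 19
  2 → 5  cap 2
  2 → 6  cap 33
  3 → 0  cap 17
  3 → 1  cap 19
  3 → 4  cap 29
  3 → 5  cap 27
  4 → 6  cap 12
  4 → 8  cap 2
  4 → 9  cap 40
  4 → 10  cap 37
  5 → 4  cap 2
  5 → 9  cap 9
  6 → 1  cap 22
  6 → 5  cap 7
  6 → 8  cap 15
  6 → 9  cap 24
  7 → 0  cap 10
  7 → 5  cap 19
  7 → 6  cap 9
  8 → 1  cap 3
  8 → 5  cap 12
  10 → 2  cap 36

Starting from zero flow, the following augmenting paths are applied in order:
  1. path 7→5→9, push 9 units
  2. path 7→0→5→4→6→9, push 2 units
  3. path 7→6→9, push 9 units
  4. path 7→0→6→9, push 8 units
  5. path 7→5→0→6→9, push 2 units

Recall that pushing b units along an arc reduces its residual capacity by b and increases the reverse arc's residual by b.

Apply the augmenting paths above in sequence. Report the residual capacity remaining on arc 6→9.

Residual capacity of (6,9): 3

after path 1 (7→5→9, push 9): res(6,9)=24
after path 2 (7→0→5→4→6→9, push 2): res(6,9)=22
after path 3 (7→6→9, push 9): res(6,9)=13
after path 4 (7→0→6→9, push 8): res(6,9)=5
after path 5 (7→5→0→6→9, push 2): res(6,9)=3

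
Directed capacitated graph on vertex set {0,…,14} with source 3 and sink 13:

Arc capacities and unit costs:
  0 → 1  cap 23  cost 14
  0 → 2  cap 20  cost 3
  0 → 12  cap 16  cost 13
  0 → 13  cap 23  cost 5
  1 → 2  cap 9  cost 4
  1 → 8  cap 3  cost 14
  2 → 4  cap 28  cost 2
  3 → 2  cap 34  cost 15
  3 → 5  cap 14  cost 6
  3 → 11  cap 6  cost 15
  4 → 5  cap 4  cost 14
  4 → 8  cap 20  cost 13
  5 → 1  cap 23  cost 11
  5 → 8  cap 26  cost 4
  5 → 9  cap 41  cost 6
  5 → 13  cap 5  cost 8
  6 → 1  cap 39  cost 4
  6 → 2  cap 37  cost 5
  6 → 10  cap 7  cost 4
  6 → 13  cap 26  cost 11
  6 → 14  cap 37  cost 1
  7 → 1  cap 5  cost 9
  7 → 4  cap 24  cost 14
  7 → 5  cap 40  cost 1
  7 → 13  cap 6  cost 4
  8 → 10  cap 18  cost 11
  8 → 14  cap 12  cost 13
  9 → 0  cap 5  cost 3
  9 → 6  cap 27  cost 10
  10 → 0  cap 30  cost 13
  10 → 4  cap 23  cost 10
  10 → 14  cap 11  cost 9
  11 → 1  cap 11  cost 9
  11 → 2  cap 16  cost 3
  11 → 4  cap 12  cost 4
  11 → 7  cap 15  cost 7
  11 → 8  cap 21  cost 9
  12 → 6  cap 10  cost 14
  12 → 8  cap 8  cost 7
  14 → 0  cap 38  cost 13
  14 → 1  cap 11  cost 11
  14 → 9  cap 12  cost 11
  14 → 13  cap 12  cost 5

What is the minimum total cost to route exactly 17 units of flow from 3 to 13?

shortest-cost path #1: 3→5→13 push 5 @ unit cost 14 (adds 70)
shortest-cost path #2: 3→5→9→0→13 push 5 @ unit cost 20 (adds 100)
shortest-cost path #3: 3→11→7→13 push 6 @ unit cost 26 (adds 156)
shortest-cost path #4: 3→5→8→14→13 push 1 @ unit cost 28 (adds 28)
total cost = 354

Minimum cost for 17 units: 354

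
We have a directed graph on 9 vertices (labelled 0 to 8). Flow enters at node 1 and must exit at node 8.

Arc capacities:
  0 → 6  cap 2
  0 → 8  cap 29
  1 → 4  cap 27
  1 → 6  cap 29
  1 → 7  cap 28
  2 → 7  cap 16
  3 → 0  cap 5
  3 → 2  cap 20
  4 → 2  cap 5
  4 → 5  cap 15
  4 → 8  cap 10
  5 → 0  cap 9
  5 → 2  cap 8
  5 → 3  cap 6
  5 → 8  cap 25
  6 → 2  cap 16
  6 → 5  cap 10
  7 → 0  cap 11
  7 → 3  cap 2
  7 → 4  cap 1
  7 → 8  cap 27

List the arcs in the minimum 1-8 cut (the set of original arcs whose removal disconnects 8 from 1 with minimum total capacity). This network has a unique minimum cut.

augment #1: 1→4→8 push 10
augment #2: 1→7→8 push 27
augment #3: 1→4→5→8 push 15
augment #4: 1→6→5→8 push 10
augment #5: 1→7→0→8 push 1
augment #6: 1→4→2→7→0→8 push 2
augment #7: 1→6→2→7→0→8 push 8
augment #8: 1→6→2→7→3→0→8 push 2
max flow = 75; residual-reachable set from 1 gives S-side
cut edges (S→T): {(4,5), (4,8), (6,5), (7,0), (7,3), (7,8)} total cap 75

Min-cut arcs: {(4,5), (4,8), (6,5), (7,0), (7,3), (7,8)} (total capacity 75)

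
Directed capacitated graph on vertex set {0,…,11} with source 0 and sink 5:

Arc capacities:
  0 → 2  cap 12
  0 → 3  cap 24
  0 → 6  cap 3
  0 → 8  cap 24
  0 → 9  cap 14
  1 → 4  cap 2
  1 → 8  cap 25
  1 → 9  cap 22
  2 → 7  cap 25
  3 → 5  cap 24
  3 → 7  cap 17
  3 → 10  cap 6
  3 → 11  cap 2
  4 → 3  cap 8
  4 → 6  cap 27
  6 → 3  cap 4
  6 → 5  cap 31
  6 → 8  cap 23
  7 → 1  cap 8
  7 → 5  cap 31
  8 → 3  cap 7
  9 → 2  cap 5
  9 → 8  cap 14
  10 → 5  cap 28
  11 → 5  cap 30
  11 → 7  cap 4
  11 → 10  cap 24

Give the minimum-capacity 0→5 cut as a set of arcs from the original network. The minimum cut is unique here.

Min-cut arcs: {(0,2), (0,3), (0,6), (8,3), (9,2)} (total capacity 51)

augment #1: 0→3→5 push 24
augment #2: 0→6→5 push 3
augment #3: 0→2→7→5 push 12
augment #4: 0→8→3→7→5 push 7
augment #5: 0→9→2→7→5 push 5
max flow = 51; residual-reachable set from 0 gives S-side
cut edges (S→T): {(0,2), (0,3), (0,6), (8,3), (9,2)} total cap 51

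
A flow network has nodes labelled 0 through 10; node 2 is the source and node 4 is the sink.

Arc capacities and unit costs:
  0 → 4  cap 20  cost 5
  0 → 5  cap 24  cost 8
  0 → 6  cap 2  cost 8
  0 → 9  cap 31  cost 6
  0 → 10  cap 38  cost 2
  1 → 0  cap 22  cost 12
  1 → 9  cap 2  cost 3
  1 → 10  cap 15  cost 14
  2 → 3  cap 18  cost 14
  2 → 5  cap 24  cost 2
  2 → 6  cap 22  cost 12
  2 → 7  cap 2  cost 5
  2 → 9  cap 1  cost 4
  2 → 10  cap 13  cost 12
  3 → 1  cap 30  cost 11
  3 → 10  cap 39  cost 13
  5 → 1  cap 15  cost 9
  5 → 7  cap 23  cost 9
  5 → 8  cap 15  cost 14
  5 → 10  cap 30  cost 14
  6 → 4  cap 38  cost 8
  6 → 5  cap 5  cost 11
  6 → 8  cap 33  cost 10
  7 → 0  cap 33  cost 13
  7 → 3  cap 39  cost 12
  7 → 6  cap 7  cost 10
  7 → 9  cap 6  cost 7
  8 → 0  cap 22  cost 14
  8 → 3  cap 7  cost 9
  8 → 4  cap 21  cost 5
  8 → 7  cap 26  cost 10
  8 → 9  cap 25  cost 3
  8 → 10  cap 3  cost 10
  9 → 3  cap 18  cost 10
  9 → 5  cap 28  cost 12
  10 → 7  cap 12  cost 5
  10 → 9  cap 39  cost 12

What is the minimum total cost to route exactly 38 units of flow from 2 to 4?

Minimum cost for 38 units: 778

shortest-cost path #1: 2→6→4 push 22 @ unit cost 20 (adds 440)
shortest-cost path #2: 2→5→8→4 push 15 @ unit cost 21 (adds 315)
shortest-cost path #3: 2→7→0→4 push 1 @ unit cost 23 (adds 23)
total cost = 778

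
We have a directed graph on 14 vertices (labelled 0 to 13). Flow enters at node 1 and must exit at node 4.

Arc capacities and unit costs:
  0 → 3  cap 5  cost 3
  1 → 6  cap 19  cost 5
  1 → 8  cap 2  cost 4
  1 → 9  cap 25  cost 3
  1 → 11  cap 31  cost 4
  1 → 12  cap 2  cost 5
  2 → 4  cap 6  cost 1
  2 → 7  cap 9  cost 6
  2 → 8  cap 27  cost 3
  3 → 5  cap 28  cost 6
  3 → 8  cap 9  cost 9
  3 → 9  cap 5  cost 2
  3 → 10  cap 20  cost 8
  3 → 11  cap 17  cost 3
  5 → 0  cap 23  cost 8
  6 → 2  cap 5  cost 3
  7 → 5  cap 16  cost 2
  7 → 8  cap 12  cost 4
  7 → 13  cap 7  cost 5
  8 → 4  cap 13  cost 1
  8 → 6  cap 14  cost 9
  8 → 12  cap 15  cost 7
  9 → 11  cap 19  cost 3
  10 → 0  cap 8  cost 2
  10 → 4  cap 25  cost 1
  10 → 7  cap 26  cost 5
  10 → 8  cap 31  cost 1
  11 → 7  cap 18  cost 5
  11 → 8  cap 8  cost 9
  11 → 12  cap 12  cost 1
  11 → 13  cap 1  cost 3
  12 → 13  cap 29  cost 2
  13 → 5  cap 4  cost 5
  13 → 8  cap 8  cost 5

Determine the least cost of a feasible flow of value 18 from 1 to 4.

shortest-cost path #1: 1→8→4 push 2 @ unit cost 5 (adds 10)
shortest-cost path #2: 1→6→2→4 push 5 @ unit cost 9 (adds 45)
shortest-cost path #3: 1→11→13→8→4 push 1 @ unit cost 13 (adds 13)
shortest-cost path #4: 1→12→13→8→4 push 2 @ unit cost 13 (adds 26)
shortest-cost path #5: 1→11→12→13→8→4 push 5 @ unit cost 13 (adds 65)
shortest-cost path #6: 1→11→8→4 push 3 @ unit cost 14 (adds 42)
total cost = 201

Minimum cost for 18 units: 201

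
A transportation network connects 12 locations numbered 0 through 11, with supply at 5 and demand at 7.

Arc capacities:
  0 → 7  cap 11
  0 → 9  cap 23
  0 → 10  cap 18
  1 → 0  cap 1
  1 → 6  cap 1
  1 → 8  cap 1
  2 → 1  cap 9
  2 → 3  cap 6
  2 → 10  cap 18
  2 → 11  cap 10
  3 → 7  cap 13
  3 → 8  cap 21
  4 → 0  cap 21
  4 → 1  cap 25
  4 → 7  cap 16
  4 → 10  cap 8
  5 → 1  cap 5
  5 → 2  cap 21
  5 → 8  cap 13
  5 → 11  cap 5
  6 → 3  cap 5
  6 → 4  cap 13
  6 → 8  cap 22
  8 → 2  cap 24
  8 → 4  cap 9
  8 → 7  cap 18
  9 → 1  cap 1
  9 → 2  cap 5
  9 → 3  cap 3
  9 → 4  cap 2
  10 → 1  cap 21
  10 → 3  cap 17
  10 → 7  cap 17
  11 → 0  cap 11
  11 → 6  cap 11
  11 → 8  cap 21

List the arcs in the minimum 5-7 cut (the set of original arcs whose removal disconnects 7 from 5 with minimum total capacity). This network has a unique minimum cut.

Min-cut arcs: {(1,0), (1,6), (1,8), (5,2), (5,8), (5,11)} (total capacity 42)

augment #1: 5→8→7 push 13
augment #2: 5→1→0→7 push 1
augment #3: 5→1→8→7 push 1
augment #4: 5→2→3→7 push 6
augment #5: 5→2→10→7 push 15
augment #6: 5→11→0→7 push 5
augment #7: 5→1→6→3→7 push 1
max flow = 42; residual-reachable set from 5 gives S-side
cut edges (S→T): {(1,0), (1,6), (1,8), (5,2), (5,8), (5,11)} total cap 42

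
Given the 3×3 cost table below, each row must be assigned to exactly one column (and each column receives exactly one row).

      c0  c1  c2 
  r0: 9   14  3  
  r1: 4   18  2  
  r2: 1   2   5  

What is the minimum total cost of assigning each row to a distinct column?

optimal assignment: row0→col2 (cost 3), row1→col0 (cost 4), row2→col1 (cost 2)
total = 3 + 4 + 2 = 9

Minimum assignment cost: 9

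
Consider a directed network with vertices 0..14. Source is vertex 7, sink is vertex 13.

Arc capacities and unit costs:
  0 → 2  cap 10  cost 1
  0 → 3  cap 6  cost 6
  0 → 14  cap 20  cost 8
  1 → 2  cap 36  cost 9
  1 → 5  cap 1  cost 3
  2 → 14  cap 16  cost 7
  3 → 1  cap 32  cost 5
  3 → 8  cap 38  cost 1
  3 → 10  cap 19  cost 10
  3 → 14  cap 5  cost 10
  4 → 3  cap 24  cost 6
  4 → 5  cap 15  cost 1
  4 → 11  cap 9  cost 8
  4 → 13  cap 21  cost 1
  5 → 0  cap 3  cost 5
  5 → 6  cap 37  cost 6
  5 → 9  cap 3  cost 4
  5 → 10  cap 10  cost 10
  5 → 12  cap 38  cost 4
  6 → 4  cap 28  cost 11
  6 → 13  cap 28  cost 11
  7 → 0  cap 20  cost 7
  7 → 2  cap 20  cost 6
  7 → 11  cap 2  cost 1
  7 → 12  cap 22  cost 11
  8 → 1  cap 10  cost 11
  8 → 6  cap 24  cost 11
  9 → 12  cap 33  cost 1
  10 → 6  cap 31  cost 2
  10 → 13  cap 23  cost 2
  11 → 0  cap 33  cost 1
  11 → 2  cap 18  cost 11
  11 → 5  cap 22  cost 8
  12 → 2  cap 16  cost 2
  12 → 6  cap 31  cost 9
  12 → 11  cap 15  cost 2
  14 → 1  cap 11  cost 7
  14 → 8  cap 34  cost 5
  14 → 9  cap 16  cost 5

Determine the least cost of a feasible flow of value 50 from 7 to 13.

Minimum cost for 50 units: 1681

shortest-cost path #1: 7→11→0→3→10→13 push 2 @ unit cost 20 (adds 40)
shortest-cost path #2: 7→0→3→10→13 push 4 @ unit cost 25 (adds 100)
shortest-cost path #3: 7→0→11→5→10→13 push 2 @ unit cost 26 (adds 52)
shortest-cost path #4: 7→12→6→13 push 22 @ unit cost 31 (adds 682)
shortest-cost path #5: 7→2→14→1→5→10→13 push 1 @ unit cost 35 (adds 35)
shortest-cost path #6: 7→2→14→9→12→6→13 push 6 @ unit cost 39 (adds 234)
shortest-cost path #7: 7→2→14→9→12→6→4→13 push 3 @ unit cost 40 (adds 120)
shortest-cost path #8: 7→2→14→8→6→4→13 push 6 @ unit cost 41 (adds 246)
shortest-cost path #9: 7→0→14→8→6→4→13 push 4 @ unit cost 43 (adds 172)
total cost = 1681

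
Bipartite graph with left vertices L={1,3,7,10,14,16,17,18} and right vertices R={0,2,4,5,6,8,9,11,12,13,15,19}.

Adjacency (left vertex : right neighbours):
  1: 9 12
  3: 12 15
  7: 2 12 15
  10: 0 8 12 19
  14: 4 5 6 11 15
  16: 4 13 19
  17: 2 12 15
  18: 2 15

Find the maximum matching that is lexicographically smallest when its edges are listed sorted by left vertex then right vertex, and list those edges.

Lex-smallest maximum matching: {(1,9), (3,12), (7,2), (10,0), (14,4), (16,13), (17,15)}

|M| = 7 (so the lex-smallest maximum matching has 7 edges)
process left vertices in ascending order; for each, take the smallest-labelled available neighbour that still permits 7 edges overall, or leave it unmatched if none does
lex-smallest matching: {1-9, 3-12, 7-2, 10-0, 14-4, 16-13, 17-15}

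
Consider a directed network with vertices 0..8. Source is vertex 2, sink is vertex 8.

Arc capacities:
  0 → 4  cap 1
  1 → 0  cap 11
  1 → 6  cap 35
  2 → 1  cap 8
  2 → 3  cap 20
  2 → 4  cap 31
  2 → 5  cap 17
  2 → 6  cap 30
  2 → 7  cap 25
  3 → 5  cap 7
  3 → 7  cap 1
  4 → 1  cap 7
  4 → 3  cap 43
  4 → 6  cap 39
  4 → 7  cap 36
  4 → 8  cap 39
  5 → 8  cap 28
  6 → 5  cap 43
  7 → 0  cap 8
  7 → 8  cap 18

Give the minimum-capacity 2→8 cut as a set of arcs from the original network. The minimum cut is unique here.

Min-cut arcs: {(0,4), (2,4), (5,8), (7,8)} (total capacity 78)

augment #1: 2→4→8 push 31
augment #2: 2→5→8 push 17
augment #3: 2→7→8 push 18
augment #4: 2→3→5→8 push 7
augment #5: 2→6→5→8 push 4
augment #6: 2→1→0→4→8 push 1
max flow = 78; residual-reachable set from 2 gives S-side
cut edges (S→T): {(0,4), (2,4), (5,8), (7,8)} total cap 78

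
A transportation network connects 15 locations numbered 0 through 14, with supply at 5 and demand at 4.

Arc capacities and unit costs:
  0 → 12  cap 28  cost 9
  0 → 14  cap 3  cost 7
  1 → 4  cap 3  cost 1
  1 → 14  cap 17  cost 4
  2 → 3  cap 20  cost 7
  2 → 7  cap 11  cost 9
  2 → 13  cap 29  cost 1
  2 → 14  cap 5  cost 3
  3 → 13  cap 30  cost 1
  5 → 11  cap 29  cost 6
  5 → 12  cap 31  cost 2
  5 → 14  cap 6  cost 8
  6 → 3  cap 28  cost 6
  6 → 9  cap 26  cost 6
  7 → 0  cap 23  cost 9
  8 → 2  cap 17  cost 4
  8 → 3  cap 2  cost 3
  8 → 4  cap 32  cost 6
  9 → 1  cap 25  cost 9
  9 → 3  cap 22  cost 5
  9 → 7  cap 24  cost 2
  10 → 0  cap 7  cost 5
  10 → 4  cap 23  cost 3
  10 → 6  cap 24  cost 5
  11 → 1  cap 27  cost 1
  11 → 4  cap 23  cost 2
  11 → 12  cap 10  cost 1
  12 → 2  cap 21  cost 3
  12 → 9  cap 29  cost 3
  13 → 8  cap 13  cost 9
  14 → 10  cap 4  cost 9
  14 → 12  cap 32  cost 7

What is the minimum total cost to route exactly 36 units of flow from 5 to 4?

shortest-cost path #1: 5→11→4 push 23 @ unit cost 8 (adds 184)
shortest-cost path #2: 5→11→1→4 push 3 @ unit cost 8 (adds 24)
shortest-cost path #3: 5→14→10→4 push 4 @ unit cost 20 (adds 80)
shortest-cost path #4: 5→12→2→13→8→4 push 6 @ unit cost 21 (adds 126)
total cost = 414

Minimum cost for 36 units: 414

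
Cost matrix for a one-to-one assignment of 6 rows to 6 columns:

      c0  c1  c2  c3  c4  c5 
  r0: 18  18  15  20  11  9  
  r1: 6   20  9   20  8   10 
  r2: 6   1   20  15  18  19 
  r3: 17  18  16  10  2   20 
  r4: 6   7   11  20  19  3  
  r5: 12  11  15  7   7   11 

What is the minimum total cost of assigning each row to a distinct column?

one of 2 optimal assignments: row0→col2 (cost 15), row1→col0 (cost 6), row2→col1 (cost 1), row3→col4 (cost 2), row4→col5 (cost 3), row5→col3 (cost 7)
total = 15 + 6 + 1 + 2 + 3 + 7 = 34

Minimum assignment cost: 34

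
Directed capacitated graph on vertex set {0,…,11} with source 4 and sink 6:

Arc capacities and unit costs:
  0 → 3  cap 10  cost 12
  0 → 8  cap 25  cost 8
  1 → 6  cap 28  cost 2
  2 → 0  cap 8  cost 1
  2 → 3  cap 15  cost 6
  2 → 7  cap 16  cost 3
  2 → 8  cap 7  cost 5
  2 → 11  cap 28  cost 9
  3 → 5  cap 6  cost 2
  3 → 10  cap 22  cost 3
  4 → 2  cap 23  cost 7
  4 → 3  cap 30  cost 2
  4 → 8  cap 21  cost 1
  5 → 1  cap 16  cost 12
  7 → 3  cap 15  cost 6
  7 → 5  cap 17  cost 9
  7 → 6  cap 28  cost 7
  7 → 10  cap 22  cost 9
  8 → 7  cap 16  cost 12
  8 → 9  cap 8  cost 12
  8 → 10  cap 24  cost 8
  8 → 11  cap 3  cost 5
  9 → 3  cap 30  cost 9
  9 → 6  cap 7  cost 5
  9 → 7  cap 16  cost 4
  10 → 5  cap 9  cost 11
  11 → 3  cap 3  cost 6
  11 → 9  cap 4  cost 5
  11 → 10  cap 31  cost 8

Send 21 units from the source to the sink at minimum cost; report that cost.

shortest-cost path #1: 4→8→11→9→6 push 3 @ unit cost 16 (adds 48)
shortest-cost path #2: 4→2→7→6 push 16 @ unit cost 17 (adds 272)
shortest-cost path #3: 4→8→9→6 push 2 @ unit cost 18 (adds 36)
total cost = 356

Minimum cost for 21 units: 356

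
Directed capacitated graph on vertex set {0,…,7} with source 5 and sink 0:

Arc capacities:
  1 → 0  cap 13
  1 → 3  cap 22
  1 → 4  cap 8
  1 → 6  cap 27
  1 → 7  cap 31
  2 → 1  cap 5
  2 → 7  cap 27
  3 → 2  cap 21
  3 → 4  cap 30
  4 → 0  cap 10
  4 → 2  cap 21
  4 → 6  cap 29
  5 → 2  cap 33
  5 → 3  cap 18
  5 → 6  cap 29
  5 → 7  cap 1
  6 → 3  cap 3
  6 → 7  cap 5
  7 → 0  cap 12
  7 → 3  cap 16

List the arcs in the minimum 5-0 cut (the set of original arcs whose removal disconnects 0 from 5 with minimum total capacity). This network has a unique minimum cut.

augment #1: 5→7→0 push 1
augment #2: 5→2→1→0 push 5
augment #3: 5→2→7→0 push 11
augment #4: 5→3→4→0 push 10
max flow = 27; residual-reachable set from 5 gives S-side
cut edges (S→T): {(2,1), (4,0), (7,0)} total cap 27

Min-cut arcs: {(2,1), (4,0), (7,0)} (total capacity 27)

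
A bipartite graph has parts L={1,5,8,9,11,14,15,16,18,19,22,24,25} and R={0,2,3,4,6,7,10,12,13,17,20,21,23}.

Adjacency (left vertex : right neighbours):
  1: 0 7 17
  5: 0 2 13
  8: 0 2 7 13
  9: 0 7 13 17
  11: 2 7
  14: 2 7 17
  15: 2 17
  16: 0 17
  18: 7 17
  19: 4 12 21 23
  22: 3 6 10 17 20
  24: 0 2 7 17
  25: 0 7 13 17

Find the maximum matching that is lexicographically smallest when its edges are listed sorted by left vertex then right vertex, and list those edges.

Lex-smallest maximum matching: {(1,0), (5,2), (8,7), (9,13), (14,17), (19,4), (22,3)}

|M| = 7 (so the lex-smallest maximum matching has 7 edges)
process left vertices in ascending order; for each, take the smallest-labelled available neighbour that still permits 7 edges overall, or leave it unmatched if none does
lex-smallest matching: {1-0, 5-2, 8-7, 9-13, 14-17, 19-4, 22-3}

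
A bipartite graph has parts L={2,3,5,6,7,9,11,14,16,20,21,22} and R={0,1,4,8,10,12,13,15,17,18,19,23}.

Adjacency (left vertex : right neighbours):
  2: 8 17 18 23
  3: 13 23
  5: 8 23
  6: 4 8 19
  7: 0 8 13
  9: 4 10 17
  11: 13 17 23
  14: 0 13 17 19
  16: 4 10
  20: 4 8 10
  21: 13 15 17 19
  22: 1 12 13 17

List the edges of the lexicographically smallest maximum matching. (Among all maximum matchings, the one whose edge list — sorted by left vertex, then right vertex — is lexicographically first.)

|M| = 11 (so the lex-smallest maximum matching has 11 edges)
process left vertices in ascending order; for each, take the smallest-labelled available neighbour that still permits 11 edges overall, or leave it unmatched if none does
lex-smallest matching: {2-18, 3-13, 5-8, 6-4, 7-0, 9-17, 11-23, 14-19, 16-10, 21-15, 22-1}

Lex-smallest maximum matching: {(2,18), (3,13), (5,8), (6,4), (7,0), (9,17), (11,23), (14,19), (16,10), (21,15), (22,1)}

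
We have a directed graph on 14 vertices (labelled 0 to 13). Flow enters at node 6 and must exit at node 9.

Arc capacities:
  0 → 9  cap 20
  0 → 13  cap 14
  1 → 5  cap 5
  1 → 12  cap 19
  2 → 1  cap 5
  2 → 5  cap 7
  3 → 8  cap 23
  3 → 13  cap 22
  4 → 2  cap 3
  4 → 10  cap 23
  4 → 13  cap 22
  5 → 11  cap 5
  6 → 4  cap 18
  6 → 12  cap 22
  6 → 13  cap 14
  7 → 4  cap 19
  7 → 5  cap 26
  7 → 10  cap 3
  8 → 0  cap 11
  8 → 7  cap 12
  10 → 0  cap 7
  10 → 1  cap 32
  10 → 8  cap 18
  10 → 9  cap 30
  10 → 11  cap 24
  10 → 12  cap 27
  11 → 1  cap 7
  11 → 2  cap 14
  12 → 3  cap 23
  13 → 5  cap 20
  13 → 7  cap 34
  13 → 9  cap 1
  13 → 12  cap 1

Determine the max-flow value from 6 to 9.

Maximum flow value: 38

augment #1: 6→13→9 bottleneck 1, total now 1
augment #2: 6→4→10→9 bottleneck 18, total now 19
augment #3: 6→13→7→10→9 bottleneck 3, total now 22
augment #4: 6→12→3→8→0→9 bottleneck 11, total now 33
augment #5: 6→13→7→4→10→9 bottleneck 5, total now 38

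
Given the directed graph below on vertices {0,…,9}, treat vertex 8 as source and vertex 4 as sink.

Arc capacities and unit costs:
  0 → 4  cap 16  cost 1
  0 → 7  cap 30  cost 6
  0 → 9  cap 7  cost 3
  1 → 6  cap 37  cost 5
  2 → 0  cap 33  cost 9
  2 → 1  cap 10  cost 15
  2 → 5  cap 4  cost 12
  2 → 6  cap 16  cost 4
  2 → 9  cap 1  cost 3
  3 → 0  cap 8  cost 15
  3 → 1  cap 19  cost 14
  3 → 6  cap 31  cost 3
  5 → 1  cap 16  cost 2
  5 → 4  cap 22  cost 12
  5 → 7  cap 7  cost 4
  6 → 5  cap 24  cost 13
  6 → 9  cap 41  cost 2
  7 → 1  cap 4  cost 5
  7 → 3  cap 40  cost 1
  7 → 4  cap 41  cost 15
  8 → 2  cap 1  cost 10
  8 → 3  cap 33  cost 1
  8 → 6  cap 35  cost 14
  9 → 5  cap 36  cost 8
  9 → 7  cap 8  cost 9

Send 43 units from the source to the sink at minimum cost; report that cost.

Minimum cost for 43 units: 1190

shortest-cost path #1: 8→3→0→4 push 8 @ unit cost 17 (adds 136)
shortest-cost path #2: 8→2→0→4 push 1 @ unit cost 20 (adds 20)
shortest-cost path #3: 8→3→6→9→5→4 push 22 @ unit cost 26 (adds 572)
shortest-cost path #4: 8→3→6→9→7→4 push 3 @ unit cost 30 (adds 90)
shortest-cost path #5: 8→6→9→7→4 push 5 @ unit cost 40 (adds 200)
shortest-cost path #6: 8→6→9→5→7→4 push 4 @ unit cost 43 (adds 172)
total cost = 1190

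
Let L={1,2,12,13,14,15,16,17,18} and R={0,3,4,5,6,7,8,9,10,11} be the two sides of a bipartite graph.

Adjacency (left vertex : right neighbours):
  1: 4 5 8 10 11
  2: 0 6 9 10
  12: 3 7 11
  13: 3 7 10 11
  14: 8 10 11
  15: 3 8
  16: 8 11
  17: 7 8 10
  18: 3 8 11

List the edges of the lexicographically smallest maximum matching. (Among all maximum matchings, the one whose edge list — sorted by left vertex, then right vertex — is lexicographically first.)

Lex-smallest maximum matching: {(1,4), (2,0), (12,3), (13,7), (14,8), (16,11), (17,10)}

|M| = 7 (so the lex-smallest maximum matching has 7 edges)
process left vertices in ascending order; for each, take the smallest-labelled available neighbour that still permits 7 edges overall, or leave it unmatched if none does
lex-smallest matching: {1-4, 2-0, 12-3, 13-7, 14-8, 16-11, 17-10}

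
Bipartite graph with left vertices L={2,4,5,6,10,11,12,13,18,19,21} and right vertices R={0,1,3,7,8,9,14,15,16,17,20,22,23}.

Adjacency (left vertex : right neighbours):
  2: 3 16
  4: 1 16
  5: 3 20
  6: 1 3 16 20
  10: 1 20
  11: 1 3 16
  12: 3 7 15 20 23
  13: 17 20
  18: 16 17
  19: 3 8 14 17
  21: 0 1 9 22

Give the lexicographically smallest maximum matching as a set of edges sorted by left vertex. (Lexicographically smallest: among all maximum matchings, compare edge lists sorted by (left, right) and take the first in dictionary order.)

Lex-smallest maximum matching: {(2,3), (4,1), (5,20), (6,16), (12,7), (13,17), (19,8), (21,0)}

|M| = 8 (so the lex-smallest maximum matching has 8 edges)
process left vertices in ascending order; for each, take the smallest-labelled available neighbour that still permits 8 edges overall, or leave it unmatched if none does
lex-smallest matching: {2-3, 4-1, 5-20, 6-16, 12-7, 13-17, 19-8, 21-0}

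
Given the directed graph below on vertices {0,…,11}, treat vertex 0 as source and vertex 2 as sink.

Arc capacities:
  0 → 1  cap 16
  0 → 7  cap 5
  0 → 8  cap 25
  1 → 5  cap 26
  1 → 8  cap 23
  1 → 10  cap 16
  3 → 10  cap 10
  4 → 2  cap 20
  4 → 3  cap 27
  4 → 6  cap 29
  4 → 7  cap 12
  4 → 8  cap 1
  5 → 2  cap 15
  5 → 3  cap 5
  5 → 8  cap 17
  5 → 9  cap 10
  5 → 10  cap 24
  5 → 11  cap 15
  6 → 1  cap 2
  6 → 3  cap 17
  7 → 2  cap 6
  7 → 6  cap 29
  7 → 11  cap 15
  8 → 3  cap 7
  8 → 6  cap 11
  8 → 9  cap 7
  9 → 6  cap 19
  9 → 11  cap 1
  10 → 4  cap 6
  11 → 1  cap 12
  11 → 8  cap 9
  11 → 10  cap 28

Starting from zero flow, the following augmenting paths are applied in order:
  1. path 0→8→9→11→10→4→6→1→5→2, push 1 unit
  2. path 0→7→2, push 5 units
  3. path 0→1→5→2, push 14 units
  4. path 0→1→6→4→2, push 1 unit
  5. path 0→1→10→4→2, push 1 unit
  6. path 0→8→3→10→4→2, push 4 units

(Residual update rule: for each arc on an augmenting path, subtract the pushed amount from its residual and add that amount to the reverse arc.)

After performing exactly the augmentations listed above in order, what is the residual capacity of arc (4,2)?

Residual capacity of (4,2): 14

after path 1 (0→8→9→11→10→4→6→1→5→2, push 1): res(4,2)=20
after path 2 (0→7→2, push 5): res(4,2)=20
after path 3 (0→1→5→2, push 14): res(4,2)=20
after path 4 (0→1→6→4→2, push 1): res(4,2)=19
after path 5 (0→1→10→4→2, push 1): res(4,2)=18
after path 6 (0→8→3→10→4→2, push 4): res(4,2)=14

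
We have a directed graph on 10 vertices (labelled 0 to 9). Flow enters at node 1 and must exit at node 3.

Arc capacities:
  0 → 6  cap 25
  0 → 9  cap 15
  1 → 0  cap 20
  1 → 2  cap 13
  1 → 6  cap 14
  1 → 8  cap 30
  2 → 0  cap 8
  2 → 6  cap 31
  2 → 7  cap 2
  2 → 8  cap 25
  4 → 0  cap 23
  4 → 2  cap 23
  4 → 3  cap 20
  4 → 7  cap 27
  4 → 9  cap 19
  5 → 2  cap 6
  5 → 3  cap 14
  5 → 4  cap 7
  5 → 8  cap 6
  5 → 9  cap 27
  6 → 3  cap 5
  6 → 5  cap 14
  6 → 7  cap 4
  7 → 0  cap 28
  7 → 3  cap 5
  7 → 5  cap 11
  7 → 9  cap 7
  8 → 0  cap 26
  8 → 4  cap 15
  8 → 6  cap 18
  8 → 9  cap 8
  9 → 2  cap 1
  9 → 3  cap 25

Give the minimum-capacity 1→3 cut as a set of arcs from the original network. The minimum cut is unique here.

Min-cut arcs: {(0,9), (2,7), (6,3), (6,5), (6,7), (8,4), (8,9)} (total capacity 63)

augment #1: 1→6→3 push 5
augment #2: 1→0→9→3 push 15
augment #3: 1→2→7→3 push 2
augment #4: 1→6→5→3 push 9
augment #5: 1→8→4→3 push 15
augment #6: 1→8→9→3 push 8
augment #7: 1→0→6→5→3 push 5
augment #8: 1→2→6→7→3 push 3
augment #9: 1→2→6→7→9→3 push 1
max flow = 63; residual-reachable set from 1 gives S-side
cut edges (S→T): {(0,9), (2,7), (6,3), (6,5), (6,7), (8,4), (8,9)} total cap 63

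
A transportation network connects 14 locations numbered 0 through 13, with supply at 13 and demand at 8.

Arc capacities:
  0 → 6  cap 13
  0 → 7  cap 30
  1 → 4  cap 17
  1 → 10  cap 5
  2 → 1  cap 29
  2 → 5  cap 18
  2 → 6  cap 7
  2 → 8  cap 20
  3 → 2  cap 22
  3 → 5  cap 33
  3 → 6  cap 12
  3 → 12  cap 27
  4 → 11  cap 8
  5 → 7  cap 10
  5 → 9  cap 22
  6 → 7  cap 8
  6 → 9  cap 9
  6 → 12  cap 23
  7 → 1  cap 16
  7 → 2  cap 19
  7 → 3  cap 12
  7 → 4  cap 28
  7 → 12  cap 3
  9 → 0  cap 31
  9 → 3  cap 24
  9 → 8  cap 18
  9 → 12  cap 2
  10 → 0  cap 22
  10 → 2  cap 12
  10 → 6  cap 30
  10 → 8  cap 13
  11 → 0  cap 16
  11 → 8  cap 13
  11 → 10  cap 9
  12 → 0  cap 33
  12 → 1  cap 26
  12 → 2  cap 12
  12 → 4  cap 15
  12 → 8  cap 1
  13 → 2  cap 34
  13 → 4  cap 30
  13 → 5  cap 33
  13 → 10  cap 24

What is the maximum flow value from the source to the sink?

augment #1: 13→2→8 bottleneck 20, total now 20
augment #2: 13→10→8 bottleneck 13, total now 33
augment #3: 13→4→11→8 bottleneck 8, total now 41
augment #4: 13→5→9→8 bottleneck 18, total now 59
augment #5: 13→2→6→12→8 bottleneck 1, total now 60

Maximum flow value: 60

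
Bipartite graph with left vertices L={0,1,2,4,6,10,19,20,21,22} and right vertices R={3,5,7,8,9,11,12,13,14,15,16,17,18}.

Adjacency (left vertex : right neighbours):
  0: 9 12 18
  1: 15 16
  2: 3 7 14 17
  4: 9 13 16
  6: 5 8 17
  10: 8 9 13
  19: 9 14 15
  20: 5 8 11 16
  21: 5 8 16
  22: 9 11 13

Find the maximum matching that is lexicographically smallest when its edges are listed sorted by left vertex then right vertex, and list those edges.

|M| = 10 (so the lex-smallest maximum matching has 10 edges)
process left vertices in ascending order; for each, take the smallest-labelled available neighbour that still permits 10 edges overall, or leave it unmatched if none does
lex-smallest matching: {0-9, 1-15, 2-3, 4-13, 6-17, 10-8, 19-14, 20-5, 21-16, 22-11}

Lex-smallest maximum matching: {(0,9), (1,15), (2,3), (4,13), (6,17), (10,8), (19,14), (20,5), (21,16), (22,11)}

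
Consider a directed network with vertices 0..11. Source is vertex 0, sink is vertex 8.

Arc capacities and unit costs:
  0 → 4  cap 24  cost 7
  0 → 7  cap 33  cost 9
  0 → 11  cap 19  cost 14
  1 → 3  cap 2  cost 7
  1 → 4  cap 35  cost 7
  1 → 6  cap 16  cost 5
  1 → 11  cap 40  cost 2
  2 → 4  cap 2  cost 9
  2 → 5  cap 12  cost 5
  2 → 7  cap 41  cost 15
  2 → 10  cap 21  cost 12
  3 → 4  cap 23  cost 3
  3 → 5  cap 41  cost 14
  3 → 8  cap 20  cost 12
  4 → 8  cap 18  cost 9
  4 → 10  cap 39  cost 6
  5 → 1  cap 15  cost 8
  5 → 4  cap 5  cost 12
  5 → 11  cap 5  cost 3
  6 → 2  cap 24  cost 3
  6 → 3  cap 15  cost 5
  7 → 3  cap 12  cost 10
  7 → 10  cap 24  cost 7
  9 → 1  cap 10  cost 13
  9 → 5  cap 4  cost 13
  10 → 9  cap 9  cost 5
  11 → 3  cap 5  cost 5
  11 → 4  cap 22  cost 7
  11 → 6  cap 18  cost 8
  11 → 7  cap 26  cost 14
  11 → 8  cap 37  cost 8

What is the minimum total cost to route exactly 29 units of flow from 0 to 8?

Minimum cost for 29 units: 530

shortest-cost path #1: 0→4→8 push 18 @ unit cost 16 (adds 288)
shortest-cost path #2: 0→11→8 push 11 @ unit cost 22 (adds 242)
total cost = 530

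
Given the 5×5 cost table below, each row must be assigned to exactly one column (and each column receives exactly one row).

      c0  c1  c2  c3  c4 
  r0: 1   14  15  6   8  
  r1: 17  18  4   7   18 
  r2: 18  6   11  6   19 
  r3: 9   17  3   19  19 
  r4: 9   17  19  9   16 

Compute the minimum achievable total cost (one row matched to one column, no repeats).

one of 2 optimal assignments: row0→col0 (cost 1), row1→col3 (cost 7), row2→col1 (cost 6), row3→col2 (cost 3), row4→col4 (cost 16)
total = 1 + 7 + 6 + 3 + 16 = 33

Minimum assignment cost: 33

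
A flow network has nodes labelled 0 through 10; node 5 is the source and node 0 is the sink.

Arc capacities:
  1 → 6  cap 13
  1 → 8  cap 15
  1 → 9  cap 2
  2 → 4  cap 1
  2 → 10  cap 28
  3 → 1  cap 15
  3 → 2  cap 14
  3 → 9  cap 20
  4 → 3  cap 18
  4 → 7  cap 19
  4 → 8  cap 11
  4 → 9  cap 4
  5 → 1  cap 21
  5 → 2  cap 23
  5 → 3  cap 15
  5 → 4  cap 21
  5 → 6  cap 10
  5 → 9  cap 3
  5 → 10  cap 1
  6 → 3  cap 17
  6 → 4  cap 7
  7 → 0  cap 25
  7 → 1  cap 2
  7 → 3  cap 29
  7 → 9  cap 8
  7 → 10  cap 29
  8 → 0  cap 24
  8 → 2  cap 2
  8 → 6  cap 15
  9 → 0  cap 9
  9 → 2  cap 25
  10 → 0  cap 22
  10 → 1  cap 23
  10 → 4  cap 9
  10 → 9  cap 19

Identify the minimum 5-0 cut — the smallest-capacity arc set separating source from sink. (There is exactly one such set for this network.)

Min-cut arcs: {(4,7), (8,0), (9,0), (10,0)} (total capacity 74)

augment #1: 5→9→0 push 3
augment #2: 5→10→0 push 1
augment #3: 5→1→8→0 push 15
augment #4: 5→1→9→0 push 2
augment #5: 5→2→10→0 push 21
augment #6: 5→3→9→0 push 4
augment #7: 5→4→7→0 push 19
augment #8: 5→4→8→0 push 2
augment #9: 5→2→4→8→0 push 1
augment #10: 5→6→4→8→0 push 6
max flow = 74; residual-reachable set from 5 gives S-side
cut edges (S→T): {(4,7), (8,0), (9,0), (10,0)} total cap 74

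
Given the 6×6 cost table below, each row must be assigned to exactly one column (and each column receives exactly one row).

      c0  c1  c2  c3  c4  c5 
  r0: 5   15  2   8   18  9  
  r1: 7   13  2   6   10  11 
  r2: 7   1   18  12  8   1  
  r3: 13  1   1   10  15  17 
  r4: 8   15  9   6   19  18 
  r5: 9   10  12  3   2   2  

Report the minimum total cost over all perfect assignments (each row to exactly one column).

optimal assignment: row0→col0 (cost 5), row1→col2 (cost 2), row2→col5 (cost 1), row3→col1 (cost 1), row4→col3 (cost 6), row5→col4 (cost 2)
total = 5 + 2 + 1 + 1 + 6 + 2 = 17

Minimum assignment cost: 17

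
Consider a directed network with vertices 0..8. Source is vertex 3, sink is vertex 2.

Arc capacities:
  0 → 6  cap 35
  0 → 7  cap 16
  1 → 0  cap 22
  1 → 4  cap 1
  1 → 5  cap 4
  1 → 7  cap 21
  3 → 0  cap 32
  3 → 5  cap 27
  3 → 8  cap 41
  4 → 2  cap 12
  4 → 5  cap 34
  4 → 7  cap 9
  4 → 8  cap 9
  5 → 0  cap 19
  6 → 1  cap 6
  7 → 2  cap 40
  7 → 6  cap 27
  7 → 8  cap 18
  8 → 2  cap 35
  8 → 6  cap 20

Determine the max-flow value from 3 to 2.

Maximum flow value: 57

augment #1: 3→8→2 bottleneck 35, total now 35
augment #2: 3→0→7→2 bottleneck 16, total now 51
augment #3: 3→0→6→1→4→2 bottleneck 1, total now 52
augment #4: 3→0→6→1→7→2 bottleneck 5, total now 57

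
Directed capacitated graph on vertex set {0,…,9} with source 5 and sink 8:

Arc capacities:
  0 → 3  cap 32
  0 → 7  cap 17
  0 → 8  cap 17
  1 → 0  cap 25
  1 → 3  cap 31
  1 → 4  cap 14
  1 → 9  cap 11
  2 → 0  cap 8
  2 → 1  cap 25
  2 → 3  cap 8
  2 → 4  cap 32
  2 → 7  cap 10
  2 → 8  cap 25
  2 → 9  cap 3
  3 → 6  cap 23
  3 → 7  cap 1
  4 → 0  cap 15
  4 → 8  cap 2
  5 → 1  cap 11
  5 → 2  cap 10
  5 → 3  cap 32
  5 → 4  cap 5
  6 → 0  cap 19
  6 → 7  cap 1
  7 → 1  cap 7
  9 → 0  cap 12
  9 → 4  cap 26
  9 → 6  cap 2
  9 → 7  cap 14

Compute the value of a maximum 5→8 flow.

augment #1: 5→2→8 bottleneck 10, total now 10
augment #2: 5→4→8 bottleneck 2, total now 12
augment #3: 5→1→0→8 bottleneck 11, total now 23
augment #4: 5→4→0→8 bottleneck 3, total now 26
augment #5: 5→3→6→0→8 bottleneck 3, total now 29

Maximum flow value: 29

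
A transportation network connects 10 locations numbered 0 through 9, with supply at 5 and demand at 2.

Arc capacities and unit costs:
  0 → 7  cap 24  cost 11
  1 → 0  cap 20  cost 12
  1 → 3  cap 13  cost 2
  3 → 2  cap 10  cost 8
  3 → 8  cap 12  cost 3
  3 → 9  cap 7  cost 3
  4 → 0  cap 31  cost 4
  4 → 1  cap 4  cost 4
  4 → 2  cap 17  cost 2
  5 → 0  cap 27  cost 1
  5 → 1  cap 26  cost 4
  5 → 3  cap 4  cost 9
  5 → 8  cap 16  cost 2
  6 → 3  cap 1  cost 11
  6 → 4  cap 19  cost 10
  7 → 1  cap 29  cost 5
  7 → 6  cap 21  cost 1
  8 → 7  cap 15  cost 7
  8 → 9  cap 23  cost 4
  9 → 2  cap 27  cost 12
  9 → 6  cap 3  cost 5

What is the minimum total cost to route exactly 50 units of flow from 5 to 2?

Minimum cost for 50 units: 1012

shortest-cost path #1: 5→1→3→2 push 10 @ unit cost 14 (adds 140)
shortest-cost path #2: 5→8→9→2 push 16 @ unit cost 18 (adds 288)
shortest-cost path #3: 5→1→3→9→2 push 3 @ unit cost 21 (adds 63)
shortest-cost path #4: 5→3→9→2 push 4 @ unit cost 24 (adds 96)
shortest-cost path #5: 5→0→7→6→4→2 push 17 @ unit cost 25 (adds 425)
total cost = 1012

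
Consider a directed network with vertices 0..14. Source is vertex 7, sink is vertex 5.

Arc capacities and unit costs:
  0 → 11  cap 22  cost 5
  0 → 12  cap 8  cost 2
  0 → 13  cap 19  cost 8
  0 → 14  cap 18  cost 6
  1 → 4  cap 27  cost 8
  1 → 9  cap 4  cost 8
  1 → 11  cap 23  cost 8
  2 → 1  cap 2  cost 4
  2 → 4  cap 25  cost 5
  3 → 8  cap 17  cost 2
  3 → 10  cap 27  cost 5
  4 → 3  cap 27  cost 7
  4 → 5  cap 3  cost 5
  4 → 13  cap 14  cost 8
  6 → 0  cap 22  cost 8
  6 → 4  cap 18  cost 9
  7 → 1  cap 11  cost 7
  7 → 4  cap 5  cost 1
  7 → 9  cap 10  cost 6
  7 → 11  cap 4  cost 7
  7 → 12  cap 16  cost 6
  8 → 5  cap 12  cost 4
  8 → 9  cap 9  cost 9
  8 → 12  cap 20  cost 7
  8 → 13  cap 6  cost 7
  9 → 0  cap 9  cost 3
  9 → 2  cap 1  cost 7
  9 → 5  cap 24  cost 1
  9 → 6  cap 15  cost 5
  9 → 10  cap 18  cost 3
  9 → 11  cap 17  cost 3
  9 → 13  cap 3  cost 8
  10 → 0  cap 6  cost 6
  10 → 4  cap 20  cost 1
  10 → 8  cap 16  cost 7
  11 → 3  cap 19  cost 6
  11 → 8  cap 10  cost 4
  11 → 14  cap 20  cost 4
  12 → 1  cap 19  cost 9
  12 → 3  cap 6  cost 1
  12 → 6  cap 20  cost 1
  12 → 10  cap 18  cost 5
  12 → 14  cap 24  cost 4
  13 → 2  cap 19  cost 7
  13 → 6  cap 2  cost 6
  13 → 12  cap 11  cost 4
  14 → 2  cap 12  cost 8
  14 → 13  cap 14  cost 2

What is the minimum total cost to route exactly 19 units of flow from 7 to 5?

shortest-cost path #1: 7→4→5 push 3 @ unit cost 6 (adds 18)
shortest-cost path #2: 7→9→5 push 10 @ unit cost 7 (adds 70)
shortest-cost path #3: 7→12→3→8→5 push 6 @ unit cost 13 (adds 78)
total cost = 166

Minimum cost for 19 units: 166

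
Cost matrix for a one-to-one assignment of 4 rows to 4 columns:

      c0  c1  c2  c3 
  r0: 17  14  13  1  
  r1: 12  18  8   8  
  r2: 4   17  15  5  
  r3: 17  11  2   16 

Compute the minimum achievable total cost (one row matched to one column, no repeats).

Minimum assignment cost: 24

optimal assignment: row0→col3 (cost 1), row1→col2 (cost 8), row2→col0 (cost 4), row3→col1 (cost 11)
total = 1 + 8 + 4 + 11 = 24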